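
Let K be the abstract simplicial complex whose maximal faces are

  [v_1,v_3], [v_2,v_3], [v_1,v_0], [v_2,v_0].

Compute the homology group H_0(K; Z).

Take the total order v_0 < v_1 < v_2 < v_3 on the vertex set. Then K (dimension 1) consists of the simplices:

  0-simplices (4): [v_0], [v_1], [v_2], [v_3]
  1-simplices (4): [v_0,v_1], [v_0,v_2], [v_1,v_3], [v_2,v_3]

so the chain groups are C_0 ≅ Z^4, C_1 ≅ Z^4.

The boundary map ∂_1: C_1 → C_0 is given by ∂[p,q] = [q] − [p]. For instance
  ∂[v_0,v_2] = [v_2] − [v_0].
As a 4×4 matrix over Z this has rank 3, with invariant factors (1,1,1).

Computing H_k = (kernel of ∂_k) / (image of ∂_{k+1}):

  H_0: rank C_0 − rank ∂_1 = 4 − 3 = 1, and the invariant factors of ∂_1 are all 1, so H_0 = Z.

H_0 = Z.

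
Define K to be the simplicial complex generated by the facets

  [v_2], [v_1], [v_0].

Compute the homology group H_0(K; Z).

We work with the vertex ordering v_0 < v_1 < v_2. The simplices of K, each written with vertices in increasing order, are:

  0-simplices (3): [v_0], [v_1], [v_2]

Hence C_0 ≅ Z^3.

From H_k ≅ ker(∂_k) / im(∂_{k+1}) we obtain:

  H_0: rank C_0 − rank ∂_1 = 3 − 0 = 3, and there is no ∂_1, so H_0 = Z^3.

H_0 ≅ Z^3.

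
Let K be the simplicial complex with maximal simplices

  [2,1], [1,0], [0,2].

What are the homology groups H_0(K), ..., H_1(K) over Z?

H_0 = Z,  H_1 = Z.

Take the total order 0 < 1 < 2 on the vertex set. Then K (dimension 1) consists of the simplices:

  0-simplices (3): [0], [1], [2]
  1-simplices (3): [0,1], [0,2], [1,2]

giving chain groups C_0 ≅ Z^3, C_1 ≅ Z^3.

∂_1: C_1 → C_0 is given by ∂[p,q] = [q] − [p].
The resulting 3×3 matrix has rank 2, and its Smith normal form has invariant factors (1,1).

Now H_k = ker ∂_k / im ∂_{k+1}, so:

  H_0: rank C_0 − rank ∂_1 = 3 − 2 = 1, and the invariant factors of ∂_1 are all 1, so H_0 = Z.
  H_1: rank ker ∂_1 − rank ∂_2 = (3 − 2) − 0 = 1, and there is no ∂_2, so H_1 = Z.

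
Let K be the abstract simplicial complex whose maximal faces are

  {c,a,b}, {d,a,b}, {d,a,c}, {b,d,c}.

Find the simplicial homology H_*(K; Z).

H_0 = Z,  H_1 = 0,  H_2 = Z.

Fix the vertex order a < b < c < d and write every simplex with vertices in increasing order. Then dim K = 2 and the simplices of K are:

  0-simplices (4): a, b, c, d
  1-simplices (6): ab, ac, ad, bc, bd, cd
  2-simplices (4): abc, abd, acd, bcd

so the chain groups are C_0 ≅ Z^4, C_1 ≅ Z^6, C_2 ≅ Z^4.

The boundary map ∂_1: C_1 → C_0 sends each edge [p,q] (with p < q) to q − p. For instance
  ∂bc = c − b.
The resulting 4×6 matrix has rank 3, and its Smith normal form has invariant factors (1,1,1).

The boundary map ∂_2: C_2 → C_1 acts by ∂[p,q,r] = [q,r] − [p,r] + [p,q]. For instance
  ∂acd = cd − ad + ac,
  ∂abc = bc − ac + ab.
This gives a 6×4 integer matrix of rank 3; reducing to Smith normal form yields diagonal entries (1,1,1).

Now H_k = ker ∂_k / im ∂_{k+1}, so:

  H_0: rank C_0 − rank ∂_1 = 4 − 3 = 1, and the invariant factors of ∂_1 are all 1, so H_0 ≅ Z.
  H_1: rank ker ∂_1 − rank ∂_2 = (6 − 3) − 3 = 0, and the invariant factors of ∂_2 are all 1, so H_1 ≅ 0.
  H_2: rank ker ∂_2 − rank ∂_3 = (4 − 3) − 0 = 1, and there is no ∂_3, so H_2 ≅ Z.

As a check, the Euler characteristic is 4 − 6 + 4 = 2, which agrees with 1 − 0 + 1 = 2.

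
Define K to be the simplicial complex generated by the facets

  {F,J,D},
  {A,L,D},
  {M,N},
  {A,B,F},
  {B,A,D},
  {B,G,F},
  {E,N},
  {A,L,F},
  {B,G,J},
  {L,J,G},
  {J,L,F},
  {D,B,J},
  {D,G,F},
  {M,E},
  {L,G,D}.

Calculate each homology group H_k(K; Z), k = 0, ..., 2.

H_0 = Z^2,  H_1 = Z ⊕ Z/2,  H_2 = 0.

K has 10 vertices, 21 edges, 12 triangles.
rank ∂_0 = 0, rank ∂_1 = 8 ⇒ b_0 = 10 − 0 − 8 = 2; all invariant factors of ∂_1 are 1 so no torsion. So H_0 ≅ Z^2.
rank ∂_1 = 8, rank ∂_2 = 12 ⇒ b_1 = 21 − 8 − 12 = 1; ∂_2 has invariant factor(s) [2] giving torsion. So H_1 ≅ Z ⊕ Z/2.
rank ∂_2 = 12, rank ∂_3 = 0 ⇒ b_2 = 12 − 12 − 0 = 0. So H_2 ≅ 0.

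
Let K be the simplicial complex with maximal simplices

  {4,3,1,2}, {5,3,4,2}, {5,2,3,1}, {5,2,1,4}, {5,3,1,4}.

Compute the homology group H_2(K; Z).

H_2 = 0.

Take the total order 1 < 2 < 3 < 4 < 5 on the vertex set. Then K (dimension 3) consists of the simplices:

  0-simplices (5): [1], [2], [3], [4], [5]
  1-simplices (10): [1,2], [1,3], [1,4], [1,5], [2,3], [2,4], [2,5], [3,4], [3,5], [4,5]
  2-simplices (10): [1,2,3], [1,2,4], [1,2,5], [1,3,4], [1,3,5], [1,4,5], [2,3,4], [2,3,5], [2,4,5], [3,4,5]
  3-simplices (5): [1,2,3,4], [1,2,3,5], [1,2,4,5], [1,3,4,5], [2,3,4,5]

so the chain groups are C_0 ≅ Z^5, C_1 ≅ Z^10, C_2 ≅ Z^10, C_3 ≅ Z^5.

The boundary map ∂_1: C_1 → C_0 sends each edge [p,q] (with p < q) to q − p. For instance
  ∂[1,3] = [3] − [1].
The resulting 5×10 matrix has rank 4, and its Smith normal form has invariant factors (1,1,1,1).

∂_2: C_2 → C_1 sends each 2-simplex [p,q,r] to [q,r] − [p,r] + [p,q]. For instance
  ∂[1,2,3] = [2,3] − [1,3] + [1,2],
  ∂[1,3,4] = [3,4] − [1,4] + [1,3].
As a 10×10 matrix over Z this has rank 6, with invariant factors (1,1,1,1,1,1).

∂_3: C_3 → C_2 sends each 3-simplex σ to the alternating sum Σ_i (−1)^i (σ with its i-th vertex removed). For instance
  ∂[2,3,4,5] = [3,4,5] − [2,4,5] + [2,3,5] − [2,3,4],
  ∂[1,2,4,5] = [2,4,5] − [1,4,5] + [1,2,5] − [1,2,4].
The resulting 10×5 matrix has rank 4, and its Smith normal form has invariant factors (1,1,1,1).

Computing H_k = (kernel of ∂_k) / (image of ∂_{k+1}):

  H_2: rank ker ∂_2 − rank ∂_3 = (10 − 6) − 4 = 0, and the invariant factors of ∂_3 are all 1, so H_2 = 0.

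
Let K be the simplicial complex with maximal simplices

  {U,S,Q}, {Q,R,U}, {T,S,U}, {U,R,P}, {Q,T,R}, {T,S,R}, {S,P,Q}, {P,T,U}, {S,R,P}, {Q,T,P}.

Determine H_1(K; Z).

H_1 ≅ Z_2.

Fix the vertex order P < Q < R < S < T < U and write every simplex with vertices in increasing order. Then dim K = 2 and the simplices of K are:

  0-simplices (6): P, Q, R, S, T, U
  1-simplices (15): PQ, PR, PS, PT, PU, QR, QS, QT, QU, RS, RT, RU, ST, SU, TU
  2-simplices (10): PQS, PQT, PRS, PRU, PTU, QRT, QRU, QSU, RST, STU

so the chain groups are C_0 ≅ Z^6, C_1 ≅ Z^15, C_2 ≅ Z^10.

∂_1: C_1 → C_0 sends each edge [p,q] (with p < q) to q − p. For instance
  ∂RS = S − R.
This gives a 6×15 integer matrix of rank 5; reducing to Smith normal form yields diagonal entries (1,1,1,1,1).

∂_2: C_2 → C_1 acts by ∂[p,q,r] = [q,r] − [p,r] + [p,q]. For instance
  ∂PQS = QS − PS + PQ,
  ∂RST = ST − RT + RS.
The 15×10 boundary matrix has rank 10 and Smith normal form diag(1,1,1,1,1,1,1,1,1,2).

Reading off H_k = ker ∂_k / im ∂_{k+1}:

  H_1: rank ker ∂_1 − rank ∂_2 = (15 − 5) − 10 = 0, and ∂_2 has invariant factor 2 > 1, so H_1 ≅ Z_2.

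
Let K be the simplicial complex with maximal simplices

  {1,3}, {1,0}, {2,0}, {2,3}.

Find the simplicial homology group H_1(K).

H_1 = Z.

We work with the vertex ordering 0 < 1 < 2 < 3. The simplices of K, each written with vertices in increasing order, are:

  0-simplices (4): [0], [1], [2], [3]
  1-simplices (4): [0,1], [0,2], [1,3], [2,3]

so the chain groups are C_0 ≅ Z^4, C_1 ≅ Z^4.

∂_1: C_1 → C_0 is given by ∂[p,q] = [q] − [p]. For instance
  ∂[0,1] = [1] − [0].
This gives a 4×4 integer matrix of rank 3; reducing to Smith normal form yields diagonal entries (1,1,1).

Now H_k = ker ∂_k / im ∂_{k+1}, so:

  H_1: rank ker ∂_1 − rank ∂_2 = (4 − 3) − 0 = 1, and there is no ∂_2, so H_1 ≅ Z.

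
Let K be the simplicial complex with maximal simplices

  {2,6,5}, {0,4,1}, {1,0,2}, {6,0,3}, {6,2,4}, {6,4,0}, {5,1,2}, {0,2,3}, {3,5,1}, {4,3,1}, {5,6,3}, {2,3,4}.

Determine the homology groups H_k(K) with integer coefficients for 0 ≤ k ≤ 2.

H_0 = Z,  H_1 = Z_2,  H_2 = 0.

Order the vertices as 0 < 1 < 2 < 3 < 4 < 5 < 6. Listing each simplex with vertices in this order, K has dimension 2 with simplices:

  0-simplices (7): [0], [1], [2], [3], [4], [5], [6]
  1-simplices (18): [0,1], [0,2], [0,3], [0,4], [0,6], [1,2], [1,3], [1,4], [1,5], [2,3], [2,4], [2,5], [2,6], [3,4], [3,5], [3,6], [4,6], [5,6]
  2-simplices (12): [0,1,2], [0,1,4], [0,2,3], [0,3,6], [0,4,6], [1,2,5], [1,3,4], [1,3,5], [2,3,4], [2,4,6], [2,5,6], [3,5,6]

giving chain groups C_0 ≅ Z^7, C_1 ≅ Z^18, C_2 ≅ Z^12.

The boundary map ∂_1: C_1 → C_0 is given by ∂[p,q] = [q] − [p].
The resulting 7×18 matrix has rank 6, and its Smith normal form has invariant factors (1,1,1,1,1,1).

The boundary map ∂_2: C_2 → C_1 maps a triangle to the signed sum of its edges. For instance
  ∂[2,5,6] = [5,6] − [2,6] + [2,5],
  ∂[0,1,4] = [1,4] − [0,4] + [0,1].
As a 18×12 matrix over Z this has rank 12, with invariant factors (1,1,1,1,1,1,1,1,1,1,1,2).

Reading off H_k = ker ∂_k / im ∂_{k+1}:

  H_0: rank C_0 − rank ∂_1 = 7 − 6 = 1, and the invariant factors of ∂_1 are all 1, so H_0 ≅ Z.
  H_1: rank ker ∂_1 − rank ∂_2 = (18 − 6) − 12 = 0, and ∂_2 has invariant factor 2 > 1, so H_1 ≅ Z_2.
  H_2: rank ker ∂_2 − rank ∂_3 = (12 − 12) − 0 = 0, and there is no ∂_3, so H_2 ≅ 0.

(K is a triangulation of the real projective plane RP^2.)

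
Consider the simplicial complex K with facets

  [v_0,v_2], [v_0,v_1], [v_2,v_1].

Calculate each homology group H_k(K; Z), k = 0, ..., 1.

H_0 ≅ Z,  H_1 ≅ Z.

Fix the vertex order v_0 < v_1 < v_2 and write every simplex with vertices in increasing order. Then dim K = 1 and the simplices of K are:

  0-simplices (3): [v_0], [v_1], [v_2]
  1-simplices (3): [v_0,v_1], [v_0,v_2], [v_1,v_2]

giving chain groups C_0 ≅ Z^3, C_1 ≅ Z^3.

The boundary map ∂_1: C_1 → C_0 is given by ∂[p,q] = [q] − [p]. For instance
  ∂[v_0,v_1] = [v_1] − [v_0].
As a 3×3 matrix over Z this has rank 2, with invariant factors (1,1).

Reading off H_k = ker ∂_k / im ∂_{k+1}:

  H_0: rank C_0 − rank ∂_1 = 3 − 2 = 1, and the invariant factors of ∂_1 are all 1, so H_0 = Z.
  H_1: rank ker ∂_1 − rank ∂_2 = (3 − 2) − 0 = 1, and there is no ∂_2, so H_1 = Z.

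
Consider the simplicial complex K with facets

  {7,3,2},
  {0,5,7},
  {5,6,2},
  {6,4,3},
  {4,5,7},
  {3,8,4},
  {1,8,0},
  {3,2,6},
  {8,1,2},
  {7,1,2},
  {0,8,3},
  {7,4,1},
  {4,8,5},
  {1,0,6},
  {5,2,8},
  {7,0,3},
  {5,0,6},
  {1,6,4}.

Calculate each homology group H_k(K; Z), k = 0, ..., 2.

H_0 = Z,  H_1 = Z^2,  H_2 = Z.

Order the vertices as 0 < 1 < 2 < 3 < 4 < 5 < 6 < 7 < 8. Listing each simplex with vertices in this order, K has dimension 2 with simplices:

  0-simplices (9): [0], [1], [2], [3], [4], [5], [6], [7], [8]
  1-simplices (27): (27 of them)
  2-simplices (18): [0,1,6], [0,1,8], [0,3,7], [0,3,8], [0,5,6], [0,5,7], [1,2,7], [1,2,8], [1,4,6], [1,4,7], [2,3,6], [2,3,7], [2,5,6], [2,5,8], [3,4,6], [3,4,8], [4,5,7], [4,5,8]

giving chain groups C_0 ≅ Z^9, C_1 ≅ Z^27, C_2 ≅ Z^18.

Boundary ∂_1: C_1 → C_0 sends each edge [p,q] (with p < q) to q − p.
The 9×27 boundary matrix has rank 8 and Smith normal form diag(1,1,1,1,1,1,1,1).

∂_2: C_2 → C_1 acts by ∂[p,q,r] = [q,r] − [p,r] + [p,q]. For instance
  ∂[0,3,7] = [3,7] − [0,7] + [0,3],
  ∂[0,5,6] = [5,6] − [0,6] + [0,5].
As a 27×18 matrix over Z this has rank 17, with invariant factors (1,1,1,1,1,1,1,1,1,1,1,1,1,1,1,1,1).

Reading off H_k = ker ∂_k / im ∂_{k+1}:

  H_0: rank C_0 − rank ∂_1 = 9 − 8 = 1, and the invariant factors of ∂_1 are all 1, so H_0 = Z.
  H_1: rank ker ∂_1 − rank ∂_2 = (27 − 8) − 17 = 2, and the invariant factors of ∂_2 are all 1, so H_1 = Z^2.
  H_2: rank ker ∂_2 − rank ∂_3 = (18 − 17) − 0 = 1, and there is no ∂_3, so H_2 = Z.

(K is a triangulation of the torus T^2.)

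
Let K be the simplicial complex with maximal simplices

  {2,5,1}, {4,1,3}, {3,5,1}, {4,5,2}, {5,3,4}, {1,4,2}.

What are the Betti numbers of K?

Take the total order 1 < 2 < 3 < 4 < 5 on the vertex set. Then K (dimension 2) consists of the simplices:

  0-simplices (5): [1], [2], [3], [4], [5]
  1-simplices (9): [1,2], [1,3], [1,4], [1,5], [2,4], [2,5], [3,4], [3,5], [4,5]
  2-simplices (6): [1,2,4], [1,2,5], [1,3,4], [1,3,5], [2,4,5], [3,4,5]

Hence C_0 ≅ Z^5, C_1 ≅ Z^9, C_2 ≅ Z^6.

Boundary ∂_1: C_1 → C_0 is given by ∂[p,q] = [q] − [p].
This gives a 5×9 integer matrix of rank 4; reducing to Smith normal form yields diagonal entries (1,1,1,1).

Boundary ∂_2: C_2 → C_1 sends each 2-simplex [p,q,r] to [q,r] − [p,r] + [p,q]. For instance
  ∂[3,4,5] = [4,5] − [3,5] + [3,4],
  ∂[1,2,4] = [2,4] − [1,4] + [1,2].
As a 9×6 matrix over Z this has rank 5, with invariant factors (1,1,1,1,1).

Now H_k = ker ∂_k / im ∂_{k+1}, so:

  H_0: rank C_0 − rank ∂_1 = 5 − 4 = 1, and the invariant factors of ∂_1 are all 1, so H_0 = Z.
  H_1: rank ker ∂_1 − rank ∂_2 = (9 − 4) − 5 = 0, and the invariant factors of ∂_2 are all 1, so H_1 = 0.
  H_2: rank ker ∂_2 − rank ∂_3 = (6 − 5) − 0 = 1, and there is no ∂_3, so H_2 = Z.

(K is a triangulation of the 2-sphere S^2.)

Hence the Betti numbers are b_0 = 1, b_1 = 0, b_2 = 1.

b_0 = 1, b_1 = 0, b_2 = 1.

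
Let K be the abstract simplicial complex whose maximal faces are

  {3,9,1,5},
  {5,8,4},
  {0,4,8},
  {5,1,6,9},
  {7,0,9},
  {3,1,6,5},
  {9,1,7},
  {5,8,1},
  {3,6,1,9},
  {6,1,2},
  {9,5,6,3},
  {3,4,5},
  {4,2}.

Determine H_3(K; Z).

H_3 ≅ Z.

We work with the vertex ordering 0 < 1 < 2 < 3 < 4 < 5 < 6 < 7 < 8 < 9. The simplices of K, each written with vertices in increasing order, are:

  0-simplices (10): [0], [1], [2], [3], [4], [5], [6], [7], [8], [9]
  1-simplices (24): (24 of them)
  2-simplices (17): [0,4,8], [0,7,9], [1,2,6], [1,3,5], [1,3,6], [1,3,9], [1,5,6], [1,5,8], [1,5,9], [1,6,9], [1,7,9], [3,4,5], [3,5,6], [3,5,9], [3,6,9], [4,5,8], [5,6,9]
  3-simplices (5): [1,3,5,6], [1,3,5,9], [1,3,6,9], [1,5,6,9], [3,5,6,9]

giving chain groups C_0 ≅ Z^10, C_1 ≅ Z^24, C_2 ≅ Z^17, C_3 ≅ Z^5.

Boundary ∂_1: C_1 → C_0 maps an edge to its endpoints' difference, ∂[p,q] = q − p. For instance
  ∂[3,6] = [6] − [3].
The 10×24 boundary matrix has rank 9 and Smith normal form diag(1,1,1,1,1,1,1,1,1).

∂_2: C_2 → C_1 acts by ∂[p,q,r] = [q,r] − [p,r] + [p,q]. For instance
  ∂[4,5,8] = [5,8] − [4,8] + [4,5],
  ∂[3,5,9] = [5,9] − [3,9] + [3,5].
The resulting 24×17 matrix has rank 13, and its Smith normal form has invariant factors (1,1,1,1,1,1,1,1,1,1,1,1,1).

The boundary map ∂_3: C_3 → C_2 sends each 3-simplex σ to the alternating sum Σ_i (−1)^i (σ with its i-th vertex removed). For instance
  ∂[1,3,5,6] = [3,5,6] − [1,5,6] + [1,3,6] − [1,3,5],
  ∂[1,3,5,9] = [3,5,9] − [1,5,9] + [1,3,9] − [1,3,5].
The 17×5 boundary matrix has rank 4 and Smith normal form diag(1,1,1,1).

Now H_k = ker ∂_k / im ∂_{k+1}, so:

  H_3: rank ker ∂_3 − rank ∂_4 = (5 − 4) − 0 = 1, and there is no ∂_4, so H_3 = Z.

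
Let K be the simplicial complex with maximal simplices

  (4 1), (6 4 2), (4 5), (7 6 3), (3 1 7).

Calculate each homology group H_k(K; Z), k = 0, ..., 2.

K has 7 vertices, 10 edges, 3 triangles.
rank ∂_0 = 0, rank ∂_1 = 6 ⇒ b_0 = 7 − 0 − 6 = 1; all invariant factors of ∂_1 are 1 so no torsion. So H_0 = Z.
rank ∂_1 = 6, rank ∂_2 = 3 ⇒ b_1 = 10 − 6 − 3 = 1; all invariant factors of ∂_2 are 1 so no torsion. So H_1 = Z.
rank ∂_2 = 3, rank ∂_3 = 0 ⇒ b_2 = 3 − 3 − 0 = 0. So H_2 = 0.

H_0 = Z,  H_1 = Z,  H_2 = 0.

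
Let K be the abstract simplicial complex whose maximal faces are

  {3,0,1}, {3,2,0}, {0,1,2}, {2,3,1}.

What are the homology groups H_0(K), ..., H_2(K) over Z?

Order the vertices as 0 < 1 < 2 < 3. Listing each simplex with vertices in this order, K has dimension 2 with simplices:

  0-simplices (4): [0], [1], [2], [3]
  1-simplices (6): [0,1], [0,2], [0,3], [1,2], [1,3], [2,3]
  2-simplices (4): [0,1,2], [0,1,3], [0,2,3], [1,2,3]

Hence C_0 ≅ Z^4, C_1 ≅ Z^6, C_2 ≅ Z^4.

The boundary map ∂_1: C_1 → C_0 is given by ∂[p,q] = [q] − [p]. For instance
  ∂[0,2] = [2] − [0].
The resulting 4×6 matrix has rank 3, and its Smith normal form has invariant factors (1,1,1).

∂_2: C_2 → C_1 maps a triangle to the signed sum of its edges. For instance
  ∂[0,1,2] = [1,2] − [0,2] + [0,1],
  ∂[1,2,3] = [2,3] − [1,3] + [1,2].
This gives a 6×4 integer matrix of rank 3; reducing to Smith normal form yields diagonal entries (1,1,1).

From H_k ≅ ker(∂_k) / im(∂_{k+1}) we obtain:

  H_0: rank C_0 − rank ∂_1 = 4 − 3 = 1, and the invariant factors of ∂_1 are all 1, so H_0 = Z.
  H_1: rank ker ∂_1 − rank ∂_2 = (6 − 3) − 3 = 0, and the invariant factors of ∂_2 are all 1, so H_1 = 0.
  H_2: rank ker ∂_2 − rank ∂_3 = (4 − 3) − 0 = 1, and there is no ∂_3, so H_2 = Z.

(K is a triangulation of the 2-sphere S^2.)

H_0 ≅ Z,  H_1 = 0,  H_2 ≅ Z.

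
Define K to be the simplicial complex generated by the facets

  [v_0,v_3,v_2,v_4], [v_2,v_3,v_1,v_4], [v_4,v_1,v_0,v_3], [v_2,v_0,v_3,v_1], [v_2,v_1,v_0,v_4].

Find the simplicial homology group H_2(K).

H_2 ≅ 0.

Order the vertices as v_0 < v_1 < v_2 < v_3 < v_4. Listing each simplex with vertices in this order, K has dimension 3 with simplices:

  0-simplices (5): [v_0], [v_1], [v_2], [v_3], [v_4]
  1-simplices (10): [v_0,v_1], [v_0,v_2], [v_0,v_3], [v_0,v_4], [v_1,v_2], [v_1,v_3], [v_1,v_4], [v_2,v_3], [v_2,v_4], [v_3,v_4]
  2-simplices (10): [v_0,v_1,v_2], [v_0,v_1,v_3], [v_0,v_1,v_4], [v_0,v_2,v_3], [v_0,v_2,v_4], [v_0,v_3,v_4], [v_1,v_2,v_3], [v_1,v_2,v_4], [v_1,v_3,v_4], [v_2,v_3,v_4]
  3-simplices (5): [v_0,v_1,v_2,v_3], [v_0,v_1,v_2,v_4], [v_0,v_1,v_3,v_4], [v_0,v_2,v_3,v_4], [v_1,v_2,v_3,v_4]

giving chain groups C_0 ≅ Z^5, C_1 ≅ Z^10, C_2 ≅ Z^10, C_3 ≅ Z^5.

∂_1: C_1 → C_0 maps an edge to its endpoints' difference, ∂[p,q] = q − p.
The 5×10 boundary matrix has rank 4 and Smith normal form diag(1,1,1,1).

The boundary map ∂_2: C_2 → C_1 maps a triangle to the signed sum of its edges. For instance
  ∂[v_1,v_2,v_4] = [v_2,v_4] − [v_1,v_4] + [v_1,v_2],
  ∂[v_1,v_3,v_4] = [v_3,v_4] − [v_1,v_4] + [v_1,v_3].
This gives a 10×10 integer matrix of rank 6; reducing to Smith normal form yields diagonal entries (1,1,1,1,1,1).

Boundary ∂_3: C_3 → C_2 sends each 3-simplex σ to the alternating sum Σ_i (−1)^i (σ with its i-th vertex removed). For instance
  ∂[v_0,v_1,v_3,v_4] = [v_1,v_3,v_4] − [v_0,v_3,v_4] + [v_0,v_1,v_4] − [v_0,v_1,v_3],
  ∂[v_0,v_1,v_2,v_3] = [v_1,v_2,v_3] − [v_0,v_2,v_3] + [v_0,v_1,v_3] − [v_0,v_1,v_2].
As a 10×5 matrix over Z this has rank 4, with invariant factors (1,1,1,1).

From H_k ≅ ker(∂_k) / im(∂_{k+1}) we obtain:

  H_2: rank ker ∂_2 − rank ∂_3 = (10 − 6) − 4 = 0, and the invariant factors of ∂_3 are all 1, so H_2 = 0.

(K is a triangulation of the 3-sphere S^3.)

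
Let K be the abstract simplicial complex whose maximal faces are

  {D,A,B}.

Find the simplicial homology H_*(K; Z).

Take the total order A < B < D on the vertex set. Then K (dimension 2) consists of the simplices:

  0-simplices (3): A, B, D
  1-simplices (3): AB, AD, BD
  2-simplices (1): ABD

Hence C_0 ≅ Z^3, C_1 ≅ Z^3, C_2 ≅ Z^1.

Boundary ∂_1: C_1 → C_0 is given by ∂[p,q] = [q] − [p].
The resulting 3×3 matrix has rank 2, and its Smith normal form has invariant factors (1,1).

The boundary map ∂_2: C_2 → C_1 maps a triangle to the signed sum of its edges. For instance
  ∂ABD = BD − AD + AB.
This gives a 3×1 integer matrix of rank 1; reducing to Smith normal form yields diagonal entries (1).

Reading off H_k = ker ∂_k / im ∂_{k+1}:

  H_0: rank C_0 − rank ∂_1 = 3 − 2 = 1, and the invariant factors of ∂_1 are all 1, so H_0 = Z.
  H_1: rank ker ∂_1 − rank ∂_2 = (3 − 2) − 1 = 0, and the invariant factors of ∂_2 are all 1, so H_1 = 0.
  H_2: rank ker ∂_2 − rank ∂_3 = (1 − 1) − 0 = 0, and there is no ∂_3, so H_2 = 0.

(K is a triangulation of the 2-simplex.)

H_0 = Z,  H_1 = 0,  H_2 = 0.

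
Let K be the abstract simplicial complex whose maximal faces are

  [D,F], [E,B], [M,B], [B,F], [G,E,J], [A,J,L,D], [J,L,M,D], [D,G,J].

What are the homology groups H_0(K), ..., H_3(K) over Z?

H_0 ≅ Z,  H_1 ≅ Z^2,  H_2 = 0,  H_3 = 0.

Fix the vertex order A < B < D < E < F < G < J < L < M and write every simplex with vertices in increasing order. Then dim K = 3 and the simplices of K are:

  0-simplices (9): A, B, D, E, F, G, J, L, M
  1-simplices (17): AD, AJ, AL, BE, BF, BM, DF, DG, DJ, DL, DM, EG, EJ, GJ, JL, JM, LM
  2-simplices (9): ADJ, ADL, AJL, DGJ, DJL, DJM, DLM, EGJ, JLM
  3-simplices (2): ADJL, DJLM

giving chain groups C_0 ≅ Z^9, C_1 ≅ Z^17, C_2 ≅ Z^9, C_3 ≅ Z^2.

∂_1: C_1 → C_0 is given by ∂[p,q] = [q] − [p].
The 9×17 boundary matrix has rank 8 and Smith normal form diag(1,1,1,1,1,1,1,1).

∂_2: C_2 → C_1 sends each 2-simplex [p,q,r] to [q,r] − [p,r] + [p,q]. For instance
  ∂AJL = JL − AL + AJ,
  ∂JLM = LM − JM + JL.
The 17×9 boundary matrix has rank 7 and Smith normal form diag(1,1,1,1,1,1,1).

Boundary ∂_3: C_3 → C_2 sends each 3-simplex σ to the alternating sum Σ_i (−1)^i (σ with its i-th vertex removed). For instance
  ∂ADJL = DJL − AJL + ADL − ADJ,
  ∂DJLM = JLM − DLM + DJM − DJL.
The resulting 9×2 matrix has rank 2, and its Smith normal form has invariant factors (1,1).

Computing H_k = (kernel of ∂_k) / (image of ∂_{k+1}):

  H_0: rank C_0 − rank ∂_1 = 9 − 8 = 1, and the invariant factors of ∂_1 are all 1, so H_0 = Z.
  H_1: rank ker ∂_1 − rank ∂_2 = (17 − 8) − 7 = 2, and the invariant factors of ∂_2 are all 1, so H_1 = Z^2.
  H_2: rank ker ∂_2 − rank ∂_3 = (9 − 7) − 2 = 0, and the invariant factors of ∂_3 are all 1, so H_2 = 0.
  H_3: rank ker ∂_3 − rank ∂_4 = (2 − 2) − 0 = 0, and there is no ∂_4, so H_3 = 0.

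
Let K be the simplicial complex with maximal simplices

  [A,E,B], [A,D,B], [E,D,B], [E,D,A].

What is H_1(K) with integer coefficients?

We work with the vertex ordering A < B < D < E. The simplices of K, each written with vertices in increasing order, are:

  0-simplices (4): A, B, D, E
  1-simplices (6): AB, AD, AE, BD, BE, DE
  2-simplices (4): ABD, ABE, ADE, BDE

so the chain groups are C_0 ≅ Z^4, C_1 ≅ Z^6, C_2 ≅ Z^4.

∂_1: C_1 → C_0 sends each edge [p,q] (with p < q) to q − p.
The resulting 4×6 matrix has rank 3, and its Smith normal form has invariant factors (1,1,1).

∂_2: C_2 → C_1 acts by ∂[p,q,r] = [q,r] − [p,r] + [p,q]. For instance
  ∂ABE = BE − AE + AB,
  ∂BDE = DE − BE + BD.
As a 6×4 matrix over Z this has rank 3, with invariant factors (1,1,1).

From H_k ≅ ker(∂_k) / im(∂_{k+1}) we obtain:

  H_1: rank ker ∂_1 − rank ∂_2 = (6 − 3) − 3 = 0, and the invariant factors of ∂_2 are all 1, so H_1 ≅ 0.

H_1 = 0.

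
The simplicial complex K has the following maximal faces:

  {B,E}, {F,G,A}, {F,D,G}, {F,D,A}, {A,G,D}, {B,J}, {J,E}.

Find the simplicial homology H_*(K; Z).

We work with the vertex ordering A < B < D < E < F < G < J. The simplices of K, each written with vertices in increasing order, are:

  0-simplices (7): A, B, D, E, F, G, J
  1-simplices (9): AD, AF, AG, BE, BJ, DF, DG, EJ, FG
  2-simplices (4): ADF, ADG, AFG, DFG

giving chain groups C_0 ≅ Z^7, C_1 ≅ Z^9, C_2 ≅ Z^4.

The boundary map ∂_1: C_1 → C_0 is given by ∂[p,q] = [q] − [p]. For instance
  ∂FG = G − F.
The 7×9 boundary matrix has rank 5 and Smith normal form diag(1,1,1,1,1).

∂_2: C_2 → C_1 sends each 2-simplex [p,q,r] to [q,r] − [p,r] + [p,q]. For instance
  ∂ADF = DF − AF + AD,
  ∂ADG = DG − AG + AD.
As a 9×4 matrix over Z this has rank 3, with invariant factors (1,1,1).

Now H_k = ker ∂_k / im ∂_{k+1}, so:

  H_0: rank C_0 − rank ∂_1 = 7 − 5 = 2, and the invariant factors of ∂_1 are all 1, so H_0 ≅ Z^2.
  H_1: rank ker ∂_1 − rank ∂_2 = (9 − 5) − 3 = 1, and the invariant factors of ∂_2 are all 1, so H_1 ≅ Z.
  H_2: rank ker ∂_2 − rank ∂_3 = (4 − 3) − 0 = 1, and there is no ∂_3, so H_2 ≅ Z.

(K is a triangulation of the disjoint union of the circle S^1 and the 2-sphere S^2.)

H_0 = Z^2,  H_1 = Z,  H_2 = Z.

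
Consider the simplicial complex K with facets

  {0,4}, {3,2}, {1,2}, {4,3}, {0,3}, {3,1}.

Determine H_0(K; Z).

Take the total order 0 < 1 < 2 < 3 < 4 on the vertex set. Then K (dimension 1) consists of the simplices:

  0-simplices (5): [0], [1], [2], [3], [4]
  1-simplices (6): [0,3], [0,4], [1,2], [1,3], [2,3], [3,4]

giving chain groups C_0 ≅ Z^5, C_1 ≅ Z^6.

Boundary ∂_1: C_1 → C_0 sends each edge [p,q] (with p < q) to q − p.
This gives a 5×6 integer matrix of rank 4; reducing to Smith normal form yields diagonal entries (1,1,1,1).

Now H_k = ker ∂_k / im ∂_{k+1}, so:

  H_0: rank C_0 − rank ∂_1 = 5 − 4 = 1, and the invariant factors of ∂_1 are all 1, so H_0 ≅ Z.

H_0 = Z.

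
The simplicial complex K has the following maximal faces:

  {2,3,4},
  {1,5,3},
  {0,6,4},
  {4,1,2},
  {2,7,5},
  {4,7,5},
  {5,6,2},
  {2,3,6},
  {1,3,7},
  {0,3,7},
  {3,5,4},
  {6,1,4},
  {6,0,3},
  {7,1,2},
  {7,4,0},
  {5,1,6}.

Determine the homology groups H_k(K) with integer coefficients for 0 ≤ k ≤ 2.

Take the total order 0 < 1 < 2 < 3 < 4 < 5 < 6 < 7 on the vertex set. Then K (dimension 2) consists of the simplices:

  0-simplices (8): [0], [1], [2], [3], [4], [5], [6], [7]
  1-simplices (24): (24 of them)
  2-simplices (16): [0,3,6], [0,3,7], [0,4,6], [0,4,7], [1,2,4], [1,2,7], [1,3,5], [1,3,7], [1,4,6], [1,5,6], [2,3,4], [2,3,6], [2,5,6], [2,5,7], [3,4,5], [4,5,7]

Hence C_0 ≅ Z^8, C_1 ≅ Z^24, C_2 ≅ Z^16.

The boundary map ∂_1: C_1 → C_0 sends each edge [p,q] (with p < q) to q − p.
The 8×24 boundary matrix has rank 7 and Smith normal form diag(1,1,1,1,1,1,1).

The boundary map ∂_2: C_2 → C_1 sends each 2-simplex [p,q,r] to [q,r] − [p,r] + [p,q]. For instance
  ∂[4,5,7] = [5,7] − [4,7] + [4,5],
  ∂[1,2,4] = [2,4] − [1,4] + [1,2].
The resulting 24×16 matrix has rank 15, and its Smith normal form has invariant factors (1,1,1,1,1,1,1,1,1,1,1,1,1,1,1).

Now H_k = ker ∂_k / im ∂_{k+1}, so:

  H_0: rank C_0 − rank ∂_1 = 8 − 7 = 1, and the invariant factors of ∂_1 are all 1, so H_0 = Z.
  H_1: rank ker ∂_1 − rank ∂_2 = (24 − 7) − 15 = 2, and the invariant factors of ∂_2 are all 1, so H_1 = Z^2.
  H_2: rank ker ∂_2 − rank ∂_3 = (16 − 15) − 0 = 1, and there is no ∂_3, so H_2 = Z.

(K is a triangulation of the torus T^2.)

H_0 = Z,  H_1 = Z^2,  H_2 = Z.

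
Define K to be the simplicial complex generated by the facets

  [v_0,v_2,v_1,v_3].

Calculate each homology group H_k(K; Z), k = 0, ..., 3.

Order the vertices as v_0 < v_1 < v_2 < v_3. Listing each simplex with vertices in this order, K has dimension 3 with simplices:

  0-simplices (4): [v_0], [v_1], [v_2], [v_3]
  1-simplices (6): [v_0,v_1], [v_0,v_2], [v_0,v_3], [v_1,v_2], [v_1,v_3], [v_2,v_3]
  2-simplices (4): [v_0,v_1,v_2], [v_0,v_1,v_3], [v_0,v_2,v_3], [v_1,v_2,v_3]
  3-simplices (1): [v_0,v_1,v_2,v_3]

Hence C_0 ≅ Z^4, C_1 ≅ Z^6, C_2 ≅ Z^4, C_3 ≅ Z^1.

Boundary ∂_1: C_1 → C_0 maps an edge to its endpoints' difference, ∂[p,q] = q − p. For instance
  ∂[v_1,v_3] = [v_3] − [v_1].
As a 4×6 matrix over Z this has rank 3, with invariant factors (1,1,1).

The boundary map ∂_2: C_2 → C_1 acts by ∂[p,q,r] = [q,r] − [p,r] + [p,q]. For instance
  ∂[v_0,v_1,v_2] = [v_1,v_2] − [v_0,v_2] + [v_0,v_1],
  ∂[v_0,v_1,v_3] = [v_1,v_3] − [v_0,v_3] + [v_0,v_1].
The 6×4 boundary matrix has rank 3 and Smith normal form diag(1,1,1).

The boundary map ∂_3: C_3 → C_2 sends each 3-simplex σ to the alternating sum Σ_i (−1)^i (σ with its i-th vertex removed). For instance
  ∂[v_0,v_1,v_2,v_3] = [v_1,v_2,v_3] − [v_0,v_2,v_3] + [v_0,v_1,v_3] − [v_0,v_1,v_2].
This gives a 4×1 integer matrix of rank 1; reducing to Smith normal form yields diagonal entries (1).

Now H_k = ker ∂_k / im ∂_{k+1}, so:

  H_0: rank C_0 − rank ∂_1 = 4 − 3 = 1, and the invariant factors of ∂_1 are all 1, so H_0 ≅ Z.
  H_1: rank ker ∂_1 − rank ∂_2 = (6 − 3) − 3 = 0, and the invariant factors of ∂_2 are all 1, so H_1 ≅ 0.
  H_2: rank ker ∂_2 − rank ∂_3 = (4 − 3) − 1 = 0, and the invariant factors of ∂_3 are all 1, so H_2 ≅ 0.
  H_3: rank ker ∂_3 − rank ∂_4 = (1 − 1) − 0 = 0, and there is no ∂_4, so H_3 ≅ 0.

As a check, the Euler characteristic is 4 − 6 + 4 − 1 = 1, which agrees with 1 − 0 + 0 − 0 = 1.
(K is a triangulation of the 3-simplex.)

H_0 ≅ Z,  H_1 = 0,  H_2 = 0,  H_3 = 0.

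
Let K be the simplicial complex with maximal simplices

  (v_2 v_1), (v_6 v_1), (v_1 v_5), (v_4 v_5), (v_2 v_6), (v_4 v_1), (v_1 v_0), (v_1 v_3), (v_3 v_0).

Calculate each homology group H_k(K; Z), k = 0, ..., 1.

Take the total order v_0 < v_1 < v_2 < v_3 < v_4 < v_5 < v_6 on the vertex set. Then K (dimension 1) consists of the simplices:

  0-simplices (7): [v_0], [v_1], [v_2], [v_3], [v_4], [v_5], [v_6]
  1-simplices (9): [v_0,v_1], [v_0,v_3], [v_1,v_2], [v_1,v_3], [v_1,v_4], [v_1,v_5], [v_1,v_6], [v_2,v_6], [v_4,v_5]

Hence C_0 ≅ Z^7, C_1 ≅ Z^9.

Boundary ∂_1: C_1 → C_0 maps an edge to its endpoints' difference, ∂[p,q] = q − p. For instance
  ∂[v_0,v_3] = [v_3] − [v_0].
The resulting 7×9 matrix has rank 6, and its Smith normal form has invariant factors (1,1,1,1,1,1).

Reading off H_k = ker ∂_k / im ∂_{k+1}:

  H_0: rank C_0 − rank ∂_1 = 7 − 6 = 1, and the invariant factors of ∂_1 are all 1, so H_0 ≅ Z.
  H_1: rank ker ∂_1 − rank ∂_2 = (9 − 6) − 0 = 3, and there is no ∂_2, so H_1 ≅ Z^3.

As a check, the Euler characteristic is 7 − 9 = -2, which agrees with 1 − 3 = -2.

H_0 ≅ Z,  H_1 ≅ Z^3.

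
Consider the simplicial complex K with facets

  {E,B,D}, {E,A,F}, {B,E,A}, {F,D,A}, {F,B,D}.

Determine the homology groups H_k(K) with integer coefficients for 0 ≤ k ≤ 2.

H_0 = Z,  H_1 = Z,  H_2 = 0.

K has 5 vertices, 10 edges, 5 triangles.
rank ∂_0 = 0, rank ∂_1 = 4 ⇒ b_0 = 5 − 0 − 4 = 1; all invariant factors of ∂_1 are 1 so no torsion. So H_0 = Z.
rank ∂_1 = 4, rank ∂_2 = 5 ⇒ b_1 = 10 − 4 − 5 = 1; all invariant factors of ∂_2 are 1 so no torsion. So H_1 = Z.
rank ∂_2 = 5, rank ∂_3 = 0 ⇒ b_2 = 5 − 5 − 0 = 0. So H_2 = 0.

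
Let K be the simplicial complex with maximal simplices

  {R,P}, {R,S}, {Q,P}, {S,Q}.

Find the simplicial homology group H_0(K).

H_0 = Z.

Take the total order P < Q < R < S on the vertex set. Then K (dimension 1) consists of the simplices:

  0-simplices (4): P, Q, R, S
  1-simplices (4): PQ, PR, QS, RS

giving chain groups C_0 ≅ Z^4, C_1 ≅ Z^4.

Boundary ∂_1: C_1 → C_0 sends each edge [p,q] (with p < q) to q − p. For instance
  ∂RS = S − R.
This gives a 4×4 integer matrix of rank 3; reducing to Smith normal form yields diagonal entries (1,1,1).

Computing H_k = (kernel of ∂_k) / (image of ∂_{k+1}):

  H_0: rank C_0 − rank ∂_1 = 4 − 3 = 1, and the invariant factors of ∂_1 are all 1, so H_0 = Z.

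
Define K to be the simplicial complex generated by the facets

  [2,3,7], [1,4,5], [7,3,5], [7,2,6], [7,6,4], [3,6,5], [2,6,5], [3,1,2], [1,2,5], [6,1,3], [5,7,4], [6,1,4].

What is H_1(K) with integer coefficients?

H_1 = Z/2.

Fix the vertex order 1 < 2 < 3 < 4 < 5 < 6 < 7 and write every simplex with vertices in increasing order. Then dim K = 2 and the simplices of K are:

  0-simplices (7): [1], [2], [3], [4], [5], [6], [7]
  1-simplices (18): [1,2], [1,3], [1,4], [1,5], [1,6], [2,3], [2,5], [2,6], [2,7], [3,5], [3,6], [3,7], [4,5], [4,6], [4,7], [5,6], [5,7], [6,7]
  2-simplices (12): [1,2,3], [1,2,5], [1,3,6], [1,4,5], [1,4,6], [2,3,7], [2,5,6], [2,6,7], [3,5,6], [3,5,7], [4,5,7], [4,6,7]

Hence C_0 ≅ Z^7, C_1 ≅ Z^18, C_2 ≅ Z^12.

The boundary map ∂_1: C_1 → C_0 is given by ∂[p,q] = [q] − [p].
As a 7×18 matrix over Z this has rank 6, with invariant factors (1,1,1,1,1,1).

∂_2: C_2 → C_1 maps a triangle to the signed sum of its edges. For instance
  ∂[4,5,7] = [5,7] − [4,7] + [4,5],
  ∂[2,5,6] = [5,6] − [2,6] + [2,5].
The 18×12 boundary matrix has rank 12 and Smith normal form diag(1,1,1,1,1,1,1,1,1,1,1,2).

From H_k ≅ ker(∂_k) / im(∂_{k+1}) we obtain:

  H_1: rank ker ∂_1 − rank ∂_2 = (18 − 6) − 12 = 0, and ∂_2 has invariant factor 2 > 1, so H_1 ≅ Z/2.

(K is a triangulation of the real projective plane RP^2.)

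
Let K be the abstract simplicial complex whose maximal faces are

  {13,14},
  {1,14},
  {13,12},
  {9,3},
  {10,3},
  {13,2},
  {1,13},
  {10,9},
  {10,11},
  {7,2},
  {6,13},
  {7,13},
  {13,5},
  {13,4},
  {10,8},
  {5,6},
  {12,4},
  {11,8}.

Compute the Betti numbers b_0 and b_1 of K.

b_0 = 2, b_1 = 6.

Fix the vertex order 1 < 2 < 3 < 4 < 5 < 6 < 7 < 8 < 9 < 10 < 11 < 12 < 13 < 14 and write every simplex with vertices in increasing order. Then dim K = 1 and the simplices of K are:

  0-simplices (14): [1], [2], [3], [4], [5], [6], [7], [8], [9], [10], [11], [12], [13], [14]
  1-simplices (18): [1,13], [1,14], [2,7], [2,13], [3,9], [3,10], [4,12], [4,13], [5,6], [5,13], [6,13], [7,13], [8,10], [8,11], [9,10], [10,11], [12,13], [13,14]

Hence C_0 ≅ Z^14, C_1 ≅ Z^18.

The boundary map ∂_1: C_1 → C_0 is given by ∂[p,q] = [q] − [p].
The resulting 14×18 matrix has rank 12, and its Smith normal form has invariant factors (1,1,1,1,1,1,1,1,1,1,1,1).

Reading off H_k = ker ∂_k / im ∂_{k+1}:

  H_0: rank C_0 − rank ∂_1 = 14 − 12 = 2, and the invariant factors of ∂_1 are all 1, so H_0 ≅ Z^2.
  H_1: rank ker ∂_1 − rank ∂_2 = (18 − 12) − 0 = 6, and there is no ∂_2, so H_1 ≅ Z^6.

Hence the Betti numbers are b_0 = 2, b_1 = 6.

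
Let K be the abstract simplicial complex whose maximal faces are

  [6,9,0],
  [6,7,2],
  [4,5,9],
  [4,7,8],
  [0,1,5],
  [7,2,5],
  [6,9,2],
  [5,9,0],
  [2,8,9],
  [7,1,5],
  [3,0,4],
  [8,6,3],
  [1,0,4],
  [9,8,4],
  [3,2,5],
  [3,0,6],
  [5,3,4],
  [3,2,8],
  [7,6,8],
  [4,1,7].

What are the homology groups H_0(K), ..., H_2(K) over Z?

Take the total order 0 < 1 < 2 < 3 < 4 < 5 < 6 < 7 < 8 < 9 on the vertex set. Then K (dimension 2) consists of the simplices:

  0-simplices (10): [0], [1], [2], [3], [4], [5], [6], [7], [8], [9]
  1-simplices (30): (30 of them)
  2-simplices (20): (20 of them)

Hence C_0 ≅ Z^10, C_1 ≅ Z^30, C_2 ≅ Z^20.

Boundary ∂_1: C_1 → C_0 is given by ∂[p,q] = [q] − [p].
This gives a 10×30 integer matrix of rank 9; reducing to Smith normal form yields diagonal entries (1,1,1,1,1,1,1,1,1).

Boundary ∂_2: C_2 → C_1 maps a triangle to the signed sum of its edges. For instance
  ∂[3,4,5] = [4,5] − [3,5] + [3,4],
  ∂[0,6,9] = [6,9] − [0,9] + [0,6].
The resulting 30×20 matrix has rank 20, and its Smith normal form has invariant factors (1,1,1,1,1,1,1,1,1,1,1,1,1,1,1,1,1,1,1,2).

From H_k ≅ ker(∂_k) / im(∂_{k+1}) we obtain:

  H_0: rank C_0 − rank ∂_1 = 10 − 9 = 1, and the invariant factors of ∂_1 are all 1, so H_0 = Z.
  H_1: rank ker ∂_1 − rank ∂_2 = (30 − 9) − 20 = 1, and ∂_2 has invariant factor 2 > 1, so H_1 = Z ⊕ Z/2.
  H_2: rank ker ∂_2 − rank ∂_3 = (20 − 20) − 0 = 0, and there is no ∂_3, so H_2 = 0.

H_0 ≅ Z,  H_1 ≅ Z ⊕ Z/2,  H_2 = 0.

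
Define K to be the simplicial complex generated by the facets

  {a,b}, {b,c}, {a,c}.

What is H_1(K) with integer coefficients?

H_1 = Z.

We work with the vertex ordering a < b < c. The simplices of K, each written with vertices in increasing order, are:

  0-simplices (3): a, b, c
  1-simplices (3): ab, ac, bc

giving chain groups C_0 ≅ Z^3, C_1 ≅ Z^3.

The boundary map ∂_1: C_1 → C_0 sends each edge [p,q] (with p < q) to q − p. For instance
  ∂ac = c − a.
This gives a 3×3 integer matrix of rank 2; reducing to Smith normal form yields diagonal entries (1,1).

From H_k ≅ ker(∂_k) / im(∂_{k+1}) we obtain:

  H_1: rank ker ∂_1 − rank ∂_2 = (3 − 2) − 0 = 1, and there is no ∂_2, so H_1 = Z.

(K is a triangulation of the circle S^1.)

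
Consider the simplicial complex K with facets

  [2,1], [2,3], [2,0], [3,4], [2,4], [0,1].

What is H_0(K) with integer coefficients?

K has 5 vertices, 6 edges.
rank ∂_0 = 0, rank ∂_1 = 4 ⇒ b_0 = 5 − 0 − 4 = 1; all invariant factors of ∂_1 are 1 so no torsion. So H_0 ≅ Z.

H_0 ≅ Z.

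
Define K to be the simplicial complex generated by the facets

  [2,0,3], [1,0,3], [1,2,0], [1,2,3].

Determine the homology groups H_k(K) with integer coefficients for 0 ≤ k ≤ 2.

H_0 ≅ Z,  H_1 = 0,  H_2 ≅ Z.

Take the total order 0 < 1 < 2 < 3 on the vertex set. Then K (dimension 2) consists of the simplices:

  0-simplices (4): [0], [1], [2], [3]
  1-simplices (6): [0,1], [0,2], [0,3], [1,2], [1,3], [2,3]
  2-simplices (4): [0,1,2], [0,1,3], [0,2,3], [1,2,3]

Hence C_0 ≅ Z^4, C_1 ≅ Z^6, C_2 ≅ Z^4.

Boundary ∂_1: C_1 → C_0 is given by ∂[p,q] = [q] − [p].
As a 4×6 matrix over Z this has rank 3, with invariant factors (1,1,1).

∂_2: C_2 → C_1 maps a triangle to the signed sum of its edges. For instance
  ∂[0,1,2] = [1,2] − [0,2] + [0,1],
  ∂[0,1,3] = [1,3] − [0,3] + [0,1].
This gives a 6×4 integer matrix of rank 3; reducing to Smith normal form yields diagonal entries (1,1,1).

Computing H_k = (kernel of ∂_k) / (image of ∂_{k+1}):

  H_0: rank C_0 − rank ∂_1 = 4 − 3 = 1, and the invariant factors of ∂_1 are all 1, so H_0 ≅ Z.
  H_1: rank ker ∂_1 − rank ∂_2 = (6 − 3) − 3 = 0, and the invariant factors of ∂_2 are all 1, so H_1 ≅ 0.
  H_2: rank ker ∂_2 − rank ∂_3 = (4 − 3) − 0 = 1, and there is no ∂_3, so H_2 ≅ Z.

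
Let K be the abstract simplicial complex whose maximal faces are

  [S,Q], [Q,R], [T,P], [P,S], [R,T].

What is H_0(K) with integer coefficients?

Take the total order P < Q < R < S < T on the vertex set. Then K (dimension 1) consists of the simplices:

  0-simplices (5): P, Q, R, S, T
  1-simplices (5): PS, PT, QR, QS, RT

Hence C_0 ≅ Z^5, C_1 ≅ Z^5.

∂_1: C_1 → C_0 sends each edge [p,q] (with p < q) to q − p. For instance
  ∂PS = S − P.
As a 5×5 matrix over Z this has rank 4, with invariant factors (1,1,1,1).

Computing H_k = (kernel of ∂_k) / (image of ∂_{k+1}):

  H_0: rank C_0 − rank ∂_1 = 5 − 4 = 1, and the invariant factors of ∂_1 are all 1, so H_0 = Z.

(K is a triangulation of the circle S^1.)

H_0 = Z.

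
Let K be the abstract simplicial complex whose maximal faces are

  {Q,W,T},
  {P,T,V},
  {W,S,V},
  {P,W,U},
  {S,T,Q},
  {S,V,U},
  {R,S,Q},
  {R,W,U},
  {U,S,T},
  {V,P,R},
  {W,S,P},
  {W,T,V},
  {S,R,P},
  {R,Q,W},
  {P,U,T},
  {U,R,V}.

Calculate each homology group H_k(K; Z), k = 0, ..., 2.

H_0 ≅ Z,  H_1 ≅ Z^2,  H_2 ≅ Z.

Fix the vertex order P < Q < R < S < T < U < V < W and write every simplex with vertices in increasing order. Then dim K = 2 and the simplices of K are:

  0-simplices (8): P, Q, R, S, T, U, V, W
  1-simplices (24): PR, PS, PT, PU, PV, PW, QR, QS, QT, QW, RS, RU, RV, RW, ST, SU, SV, SW, TU, TV, TW, UV, UW, VW
  2-simplices (16): PRS, PRV, PSW, PTU, PTV, PUW, QRS, QRW, QST, QTW, RUV, RUW, STU, SUV, SVW, TVW

so the chain groups are C_0 ≅ Z^8, C_1 ≅ Z^24, C_2 ≅ Z^16.

The boundary map ∂_1: C_1 → C_0 maps an edge to its endpoints' difference, ∂[p,q] = q − p.
As a 8×24 matrix over Z this has rank 7, with invariant factors (1,1,1,1,1,1,1).

∂_2: C_2 → C_1 sends each 2-simplex [p,q,r] to [q,r] − [p,r] + [p,q]. For instance
  ∂PTV = TV − PV + PT,
  ∂STU = TU − SU + ST.
As a 24×16 matrix over Z this has rank 15, with invariant factors (1,1,1,1,1,1,1,1,1,1,1,1,1,1,1).

Now H_k = ker ∂_k / im ∂_{k+1}, so:

  H_0: rank C_0 − rank ∂_1 = 8 − 7 = 1, and the invariant factors of ∂_1 are all 1, so H_0 ≅ Z.
  H_1: rank ker ∂_1 − rank ∂_2 = (24 − 7) − 15 = 2, and the invariant factors of ∂_2 are all 1, so H_1 ≅ Z^2.
  H_2: rank ker ∂_2 − rank ∂_3 = (16 − 15) − 0 = 1, and there is no ∂_3, so H_2 ≅ Z.

As a check, the Euler characteristic is 8 − 24 + 16 = 0, which agrees with 1 − 2 + 1 = 0.
(K is a triangulation of the torus T^2.)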